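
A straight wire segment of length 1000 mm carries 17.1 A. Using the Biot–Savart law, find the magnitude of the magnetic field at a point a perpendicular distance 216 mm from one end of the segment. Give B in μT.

For a finite straight segment, B = (μ₀I/4πd)(sinθ₁ + sinθ₂), where θ₁, θ₂ are the angles from the perpendicular to each end.
The perpendicular foot is at one end, so the two end-offsets along the wire are 0 and L = 1 m.
sinθ₁ = 0/√(0²+0.216²) = 0.0000; sinθ₂ = 1/√(1²+0.216²) = 0.9775.
B = (4π×10⁻⁷ × 17.1) / (4π × 0.216) × (0.0000 + 0.9775) = 7.74×10⁻⁶ T.

B ≈ 7.74 μT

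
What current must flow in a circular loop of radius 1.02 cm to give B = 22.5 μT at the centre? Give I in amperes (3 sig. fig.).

I ≈ 0.365 A

At the centre of a circular loop B = μ₀I/(2R), so I = 2RB/μ₀.
With R = 0.0102 m, I = 2 × 0.0102 × 2.25×10⁻⁵ / (4π×10⁻⁷) = 0.365 A.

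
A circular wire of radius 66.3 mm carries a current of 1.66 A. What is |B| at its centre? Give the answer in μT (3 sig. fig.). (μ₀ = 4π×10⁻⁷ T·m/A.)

B ≈ 15.7 μT

At the centre of a circular loop the Biot–Savart law gives B = μ₀I/(2R).
B = (4π×10⁻⁷ × 1.66) / (2 × 0.0663) = 1.57×10⁻⁵ T.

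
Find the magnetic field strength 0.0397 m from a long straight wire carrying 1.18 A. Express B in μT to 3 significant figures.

For an infinitely long straight wire, B = μ₀I/(2πd).
B = (4π×10⁻⁷ × 1.18) / (2π × 0.0397) = 5.94×10⁻⁶ T.

B ≈ 5.94 μT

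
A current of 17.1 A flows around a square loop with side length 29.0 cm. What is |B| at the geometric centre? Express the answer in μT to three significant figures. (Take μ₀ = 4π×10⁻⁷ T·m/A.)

Each side is a finite straight segment at perpendicular distance d = a/(2 tan(π/4)) = 0.145 m from the centre, with end-angles ±π/4.
One side contributes B₁ = (μ₀I/4πd)·2 sin(π/4) = 1.67×10⁻⁵ T.
All 4 sides add in the same direction: B = 4 × 1.67×10⁻⁵ = 6.67×10⁻⁵ T.

B ≈ 66.7 μT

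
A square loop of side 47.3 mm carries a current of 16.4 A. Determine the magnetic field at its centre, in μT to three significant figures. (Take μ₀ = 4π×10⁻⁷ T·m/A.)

B ≈ 392 μT

Each side is a finite straight segment at perpendicular distance d = a/(2 tan(π/4)) = 0.02365 m from the centre, with end-angles ±π/4.
One side contributes B₁ = (μ₀I/4πd)·2 sin(π/4) = 9.81×10⁻⁵ T.
All 4 sides add in the same direction: B = 4 × 9.81×10⁻⁵ = 3.92×10⁻⁴ T.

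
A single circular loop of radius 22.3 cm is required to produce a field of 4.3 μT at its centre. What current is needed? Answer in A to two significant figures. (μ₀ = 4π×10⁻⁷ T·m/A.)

At the centre of a circular loop B = μ₀I/(2R), so I = 2RB/μ₀.
With R = 0.223 m, I = 2 × 0.223 × 4.30×10⁻⁶ / (4π×10⁻⁷) = 1.53 A.

I ≈ 1.5 A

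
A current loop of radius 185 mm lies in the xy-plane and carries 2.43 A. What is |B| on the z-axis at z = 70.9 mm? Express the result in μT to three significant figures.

B ≈ 6.72 μT

On the axis of a circular loop, B = μ₀IR² / [2(R²+z²)^(3/2)].
R² + z² = (0.185)² + (0.0709)² = 0.03925 m², and (R²+z²)^(3/2) = 7.78×10⁻³ m³.
B = (4π×10⁻⁷ × 2.43 × 0.03422) / (2 × 7.78×10⁻³) = 6.72×10⁻⁶ T.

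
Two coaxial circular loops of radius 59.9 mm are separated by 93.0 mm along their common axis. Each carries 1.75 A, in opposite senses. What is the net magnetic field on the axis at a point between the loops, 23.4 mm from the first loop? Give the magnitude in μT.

B ≈ 9.74 μT

Each loop contributes B = μ₀IR²/[2(R²+z²)^(3/2)] on the axis, with z measured from that loop.
Loop 1 (z = 0.0234 m): B₁ = 1.48×10⁻⁵ T. Loop 2 (z = 0.0696 m): B₂ = 5.10×10⁻⁶ T.
The fields oppose: B = |B₁ − B₂| = 9.74×10⁻⁶ T.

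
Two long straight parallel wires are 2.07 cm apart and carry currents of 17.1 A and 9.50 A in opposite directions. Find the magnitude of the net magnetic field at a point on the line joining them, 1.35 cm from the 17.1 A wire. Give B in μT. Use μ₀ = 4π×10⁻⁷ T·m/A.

Each long wire gives B = μ₀I/(2πd). Distances are d₁ = 0.0135 m and d₂ = 0.0072 m.
B₁ = 2.53×10⁻⁴ T, B₂ = 2.64×10⁻⁴ T.
Between antiparallel currents both contributions point the same way, so they add. B = B₁ + B₂ = 2.53×10⁻⁴ + 2.64×10⁻⁴ = 5.17×10⁻⁴ T.

B ≈ 517 μT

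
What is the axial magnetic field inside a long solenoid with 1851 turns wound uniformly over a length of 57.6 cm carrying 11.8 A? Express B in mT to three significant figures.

B ≈ 47.7 mT

Inside a long solenoid, B = μ₀nI with n = 3214 turns/m.
B = 4π×10⁻⁷ × 3214 × 11.8 = 4.77×10⁻² T.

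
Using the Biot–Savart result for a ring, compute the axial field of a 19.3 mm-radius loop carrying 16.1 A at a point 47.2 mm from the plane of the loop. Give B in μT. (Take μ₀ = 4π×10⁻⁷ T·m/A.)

On the axis of a circular loop, B = μ₀IR² / [2(R²+z²)^(3/2)].
R² + z² = (0.0193)² + (0.0472)² = 0.0026 m², and (R²+z²)^(3/2) = 1.33×10⁻⁴ m³.
B = (4π×10⁻⁷ × 16.1 × 0.0003725) / (2 × 1.33×10⁻⁴) = 2.84×10⁻⁵ T.

B ≈ 28.4 μT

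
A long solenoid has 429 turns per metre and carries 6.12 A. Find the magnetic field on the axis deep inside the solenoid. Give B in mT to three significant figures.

B ≈ 3.30 mT

Inside a long solenoid, B = μ₀nI with n = 429 turns/m.
B = 4π×10⁻⁷ × 429 × 6.12 = 3.30×10⁻³ T.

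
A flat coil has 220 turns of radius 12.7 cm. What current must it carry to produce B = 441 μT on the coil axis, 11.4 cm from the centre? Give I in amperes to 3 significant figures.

For an N-turn coil, B = Nμ₀IR²/[2(R²+z²)^(3/2)] with R = 0.127 m, z = 0.114 m, so I = 2B(R²+z²)^(3/2)/(Nμ₀R²) = 2 × 4.41×10⁻⁴ × 4.97×10⁻³ / (220 × 4π×10⁻⁷ × 0.01613) = 0.983 A.

I ≈ 0.983 A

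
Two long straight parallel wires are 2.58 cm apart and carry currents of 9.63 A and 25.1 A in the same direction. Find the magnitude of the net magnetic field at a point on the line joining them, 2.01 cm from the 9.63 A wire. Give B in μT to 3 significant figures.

B ≈ 785 μT

Each long wire gives B = μ₀I/(2πd). Distances are d₁ = 0.0201 m and d₂ = 0.0057 m.
B₁ = 9.58×10⁻⁵ T, B₂ = 8.81×10⁻⁴ T.
Between parallel currents the two contributions point in opposite directions, so they subtract. B = |B₁ − B₂| = |9.58×10⁻⁵ − 8.81×10⁻⁴| = 7.85×10⁻⁴ T.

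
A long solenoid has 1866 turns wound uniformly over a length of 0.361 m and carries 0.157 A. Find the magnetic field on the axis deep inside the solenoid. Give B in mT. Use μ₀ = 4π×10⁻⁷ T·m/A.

B ≈ 1.02 mT

Inside a long solenoid, B = μ₀nI with n = 5169 turns/m.
B = 4π×10⁻⁷ × 5169 × 0.157 = 1.02×10⁻³ T.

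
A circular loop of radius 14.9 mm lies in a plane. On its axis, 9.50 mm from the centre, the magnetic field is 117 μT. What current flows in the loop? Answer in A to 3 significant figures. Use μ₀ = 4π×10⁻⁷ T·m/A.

I ≈ 4.63 A

On the axis of a loop, B = μ₀IR²/[2(R²+z²)^(3/2)], so I = 2B(R²+z²)^(3/2)/(μ₀R²).
R² + z² = 0.000222 + 9.025×10⁻⁵ = 0.0003123 m²; raised to 3/2 gives 5.52×10⁻⁶ m³.
I = 2 × 1.17×10⁻⁴ × 5.52×10⁻⁶ / (1.26×10⁻⁶ × 0.000222) = 4.63 A.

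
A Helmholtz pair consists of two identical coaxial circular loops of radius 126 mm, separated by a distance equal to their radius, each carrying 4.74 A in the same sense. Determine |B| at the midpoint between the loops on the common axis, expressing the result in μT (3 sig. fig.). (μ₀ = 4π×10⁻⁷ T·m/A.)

Each loop contributes B = μ₀IR²/[2(R²+z²)^(3/2)] on the axis, with z measured from that loop.
Loop 1 (z = 0.063 m): B₁ = 1.69×10⁻⁵ T. Loop 2 (z = 0.063 m): B₂ = 1.69×10⁻⁵ T.
The fields add: B = B₁ + B₂ = 3.38×10⁻⁵ T.

B ≈ 33.8 μT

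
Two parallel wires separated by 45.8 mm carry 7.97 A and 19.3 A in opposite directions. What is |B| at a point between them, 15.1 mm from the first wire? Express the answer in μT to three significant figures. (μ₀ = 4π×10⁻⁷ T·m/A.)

B ≈ 231 μT

Each long wire gives B = μ₀I/(2πd). Distances are d₁ = 0.0151 m and d₂ = 0.0307 m.
B₁ = 1.06×10⁻⁴ T, B₂ = 1.26×10⁻⁴ T.
Between antiparallel currents both contributions point the same way, so they add. B = B₁ + B₂ = 1.06×10⁻⁴ + 1.26×10⁻⁴ = 2.31×10⁻⁴ T.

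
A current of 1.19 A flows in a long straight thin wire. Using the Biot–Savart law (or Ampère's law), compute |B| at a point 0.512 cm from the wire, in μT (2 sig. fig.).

For an infinitely long straight wire, B = μ₀I/(2πd).
B = (4π×10⁻⁷ × 1.19) / (2π × 0.00512) = 4.65×10⁻⁵ T.

B ≈ 46 μT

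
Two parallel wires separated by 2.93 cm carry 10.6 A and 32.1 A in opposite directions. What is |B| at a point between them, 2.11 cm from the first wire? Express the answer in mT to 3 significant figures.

B ≈ 0.883 mT

Each long wire gives B = μ₀I/(2πd). Distances are d₁ = 0.0211 m and d₂ = 0.0082 m.
B₁ = 1.00×10⁻⁴ T, B₂ = 7.83×10⁻⁴ T.
Between antiparallel currents both contributions point the same way, so they add. B = B₁ + B₂ = 1.00×10⁻⁴ + 7.83×10⁻⁴ = 8.83×10⁻⁴ T.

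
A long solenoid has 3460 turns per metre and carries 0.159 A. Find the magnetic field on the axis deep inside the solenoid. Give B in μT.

Inside a long solenoid, B = μ₀nI with n = 3460 turns/m.
B = 4π×10⁻⁷ × 3460 × 0.159 = 6.91×10⁻⁴ T.

B ≈ 691 μT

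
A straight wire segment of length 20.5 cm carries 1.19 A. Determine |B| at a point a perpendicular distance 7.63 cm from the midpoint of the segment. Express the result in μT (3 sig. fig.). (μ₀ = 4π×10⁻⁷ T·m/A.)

For a finite straight segment, B = (μ₀I/4πd)(sinθ₁ + sinθ₂), where θ₁, θ₂ are the angles from the perpendicular to each end.
The perpendicular from the point meets the wire at its midpoint, so each end is L/2 = 0.1025 m away along the wire.
sinθ₁ = 0.1025/√(0.1025²+0.0763²) = 0.8022; sinθ₂ = 0.1025/√(0.1025²+0.0763²) = 0.8022.
B = (4π×10⁻⁷ × 1.19) / (4π × 0.0763) × (0.8022 + 0.8022) = 2.50×10⁻⁶ T.

B ≈ 2.50 μT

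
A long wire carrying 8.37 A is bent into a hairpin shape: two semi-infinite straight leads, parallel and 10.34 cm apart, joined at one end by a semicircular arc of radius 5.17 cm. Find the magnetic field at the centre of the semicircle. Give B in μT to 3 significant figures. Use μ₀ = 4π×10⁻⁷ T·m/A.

B ≈ 83.2 μT

The semicircular arc contributes B_arc = μ₀I·π/(4πR) = μ₀I/(4R) = 5.09×10⁻⁵ T.
Each semi-infinite lead is at perpendicular distance R = 0.0517 m from the centre, with the perpendicular foot at its near end, so it contributes μ₀I/(4πR); both point the same way, together 3.24×10⁻⁵ T.
Arc and leads all point the same direction: B = 5.09×10⁻⁵ + 3.24×10⁻⁵ = 8.32×10⁻⁵ T.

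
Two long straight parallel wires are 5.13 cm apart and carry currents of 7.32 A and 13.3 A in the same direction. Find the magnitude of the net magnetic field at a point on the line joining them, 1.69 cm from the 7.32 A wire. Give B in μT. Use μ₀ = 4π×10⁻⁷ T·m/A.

Each long wire gives B = μ₀I/(2πd). Distances are d₁ = 0.0169 m and d₂ = 0.0344 m.
B₁ = 8.66×10⁻⁵ T, B₂ = 7.73×10⁻⁵ T.
Between parallel currents the two contributions point in opposite directions, so they subtract. B = |B₁ − B₂| = |8.66×10⁻⁵ − 7.73×10⁻⁵| = 9.30×10⁻⁶ T.

B ≈ 9.30 μT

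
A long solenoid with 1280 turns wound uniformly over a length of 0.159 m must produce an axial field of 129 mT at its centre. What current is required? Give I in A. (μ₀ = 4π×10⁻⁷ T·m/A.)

Inside a long solenoid B = μ₀nI with n = 8050 m⁻¹, so I = B/(μ₀n).
I = 0.129 / (4π×10⁻⁷ × 8050) = 12.8 A.

I ≈ 12.8 A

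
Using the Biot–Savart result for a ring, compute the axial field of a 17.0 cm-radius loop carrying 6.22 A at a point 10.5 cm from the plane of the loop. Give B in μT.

B ≈ 14.2 μT

On the axis of a circular loop, B = μ₀IR² / [2(R²+z²)^(3/2)].
R² + z² = (0.17)² + (0.105)² = 0.03993 m², and (R²+z²)^(3/2) = 7.98×10⁻³ m³.
B = (4π×10⁻⁷ × 6.22 × 0.0289) / (2 × 7.98×10⁻³) = 1.42×10⁻⁵ T.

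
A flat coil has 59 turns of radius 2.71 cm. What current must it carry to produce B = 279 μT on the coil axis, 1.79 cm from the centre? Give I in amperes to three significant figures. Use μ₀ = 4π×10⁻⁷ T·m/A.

I ≈ 0.351 A

For an N-turn coil, B = Nμ₀IR²/[2(R²+z²)^(3/2)] with R = 0.0271 m, z = 0.0179 m, so I = 2B(R²+z²)^(3/2)/(Nμ₀R²) = 2 × 2.79×10⁻⁴ × 3.43×10⁻⁵ / (59 × 4π×10⁻⁷ × 0.0007344) = 0.351 A.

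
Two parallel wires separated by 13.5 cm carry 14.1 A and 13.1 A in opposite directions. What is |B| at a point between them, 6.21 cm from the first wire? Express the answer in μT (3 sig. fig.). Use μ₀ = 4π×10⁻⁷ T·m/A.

B ≈ 81.4 μT

Each long wire gives B = μ₀I/(2πd). Distances are d₁ = 0.0621 m and d₂ = 0.0729 m.
B₁ = 4.54×10⁻⁵ T, B₂ = 3.59×10⁻⁵ T.
Between antiparallel currents both contributions point the same way, so they add. B = B₁ + B₂ = 4.54×10⁻⁵ + 3.59×10⁻⁵ = 8.14×10⁻⁵ T.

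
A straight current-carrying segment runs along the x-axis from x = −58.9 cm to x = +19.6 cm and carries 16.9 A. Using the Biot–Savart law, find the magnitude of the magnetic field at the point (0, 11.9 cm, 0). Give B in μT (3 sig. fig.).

B ≈ 26.1 μT

For a finite straight segment, B = (μ₀I/4πd)(sinθ₁ + sinθ₂), where θ₁, θ₂ are the angles from the perpendicular to each end.
The perpendicular distance is d = 0.119 m; the end-offsets along the wire are a = 0.589 m and b = 0.196 m.
sinθ₁ = 0.589/√(0.589²+0.119²) = 0.9802; sinθ₂ = 0.196/√(0.196²+0.119²) = 0.8548.
B = (4π×10⁻⁷ × 16.9) / (4π × 0.119) × (0.9802 + 0.8548) = 2.61×10⁻⁵ T.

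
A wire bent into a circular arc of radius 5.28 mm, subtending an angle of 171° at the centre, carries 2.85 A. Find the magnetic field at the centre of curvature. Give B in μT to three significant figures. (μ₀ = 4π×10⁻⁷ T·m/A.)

B ≈ 161 μT

The Biot–Savart field of a circular arc at its centre is B = μ₀Iφ/(4πR), with φ = 2.985 rad.
B = (4π×10⁻⁷ × 2.85 × 2.985) / (4π × 0.00528) = 1.61×10⁻⁴ T.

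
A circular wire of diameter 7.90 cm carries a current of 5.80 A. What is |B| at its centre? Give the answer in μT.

At the centre of a circular loop the Biot–Savart law gives B = μ₀I/(2R) (so R = 0.0395 m).
B = (4π×10⁻⁷ × 5.80) / (2 × 0.0395) = 9.23×10⁻⁵ T.

B ≈ 92.3 μT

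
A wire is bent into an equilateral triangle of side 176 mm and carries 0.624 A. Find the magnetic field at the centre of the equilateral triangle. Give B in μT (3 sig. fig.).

Each side is a finite straight segment at perpendicular distance d = a/(2 tan(π/3)) = 0.05081 m from the centre, with end-angles ±π/3.
One side contributes B₁ = (μ₀I/4πd)·2 sin(π/3) = 2.13×10⁻⁶ T.
All 3 sides add in the same direction: B = 3 × 2.13×10⁻⁶ = 6.38×10⁻⁶ T.

B ≈ 6.38 μT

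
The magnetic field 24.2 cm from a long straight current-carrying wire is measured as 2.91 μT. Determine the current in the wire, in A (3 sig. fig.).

I ≈ 3.52 A

For a long straight wire B = μ₀I/(2πd), so I = 2πdB/μ₀.
I = 2π × 0.242 × 2.91×10⁻⁶ / (4π×10⁻⁷) = 3.52 A.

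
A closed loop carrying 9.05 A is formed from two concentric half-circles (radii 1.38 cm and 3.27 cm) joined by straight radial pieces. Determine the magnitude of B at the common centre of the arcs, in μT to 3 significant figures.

The radial connectors point toward the centre, so dl × r̂ = 0 and they contribute nothing.
Each semicircle gives μ₀I/(4R): inner arc 2.06×10⁻⁴ T, outer arc 8.69×10⁻⁵ T.
The two arcs carry current in opposite angular senses, so their fields oppose: B = |2.06×10⁻⁴ − 8.69×10⁻⁵| = 1.19×10⁻⁴ T.

B ≈ 119 μT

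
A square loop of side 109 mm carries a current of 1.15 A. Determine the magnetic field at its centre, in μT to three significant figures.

B ≈ 11.9 μT

Each side is a finite straight segment at perpendicular distance d = a/(2 tan(π/4)) = 0.0545 m from the centre, with end-angles ±π/4.
One side contributes B₁ = (μ₀I/4πd)·2 sin(π/4) = 2.98×10⁻⁶ T.
All 4 sides add in the same direction: B = 4 × 2.98×10⁻⁶ = 1.19×10⁻⁵ T.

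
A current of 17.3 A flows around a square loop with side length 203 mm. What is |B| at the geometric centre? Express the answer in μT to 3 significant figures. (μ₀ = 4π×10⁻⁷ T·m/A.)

B ≈ 96.4 μT

Each side is a finite straight segment at perpendicular distance d = a/(2 tan(π/4)) = 0.1015 m from the centre, with end-angles ±π/4.
One side contributes B₁ = (μ₀I/4πd)·2 sin(π/4) = 2.41×10⁻⁵ T.
All 4 sides add in the same direction: B = 4 × 2.41×10⁻⁵ = 9.64×10⁻⁵ T.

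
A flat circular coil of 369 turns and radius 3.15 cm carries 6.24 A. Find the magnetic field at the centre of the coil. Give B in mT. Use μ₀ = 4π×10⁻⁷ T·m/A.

For an N-turn flat coil, B = Nμ₀I/(2R) with R = 0.0315 m.
B = 369 × 1.24×10⁻⁴ T = 4.59×10⁻² T.

B ≈ 45.9 mT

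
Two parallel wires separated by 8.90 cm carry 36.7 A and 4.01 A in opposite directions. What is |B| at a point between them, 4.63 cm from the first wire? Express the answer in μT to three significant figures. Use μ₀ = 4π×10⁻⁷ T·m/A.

B ≈ 177 μT

Each long wire gives B = μ₀I/(2πd). Distances are d₁ = 0.0463 m and d₂ = 0.0427 m.
B₁ = 1.59×10⁻⁴ T, B₂ = 1.88×10⁻⁵ T.
Between antiparallel currents both contributions point the same way, so they add. B = B₁ + B₂ = 1.59×10⁻⁴ + 1.88×10⁻⁵ = 1.77×10⁻⁴ T.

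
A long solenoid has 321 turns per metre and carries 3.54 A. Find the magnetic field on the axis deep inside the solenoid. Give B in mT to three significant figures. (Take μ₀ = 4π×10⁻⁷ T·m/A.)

Inside a long solenoid, B = μ₀nI with n = 321 turns/m.
B = 4π×10⁻⁷ × 321 × 3.54 = 1.43×10⁻³ T.

B ≈ 1.43 mT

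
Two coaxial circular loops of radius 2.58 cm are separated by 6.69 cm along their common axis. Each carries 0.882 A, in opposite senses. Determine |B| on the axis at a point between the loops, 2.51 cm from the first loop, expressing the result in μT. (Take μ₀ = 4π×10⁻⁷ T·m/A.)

B ≈ 4.80 μT

Each loop contributes B = μ₀IR²/[2(R²+z²)^(3/2)] on the axis, with z measured from that loop.
Loop 1 (z = 0.0251 m): B₁ = 7.91×10⁻⁶ T. Loop 2 (z = 0.0418 m): B₂ = 3.11×10⁻⁶ T.
The fields oppose: B = |B₁ − B₂| = 4.80×10⁻⁶ T.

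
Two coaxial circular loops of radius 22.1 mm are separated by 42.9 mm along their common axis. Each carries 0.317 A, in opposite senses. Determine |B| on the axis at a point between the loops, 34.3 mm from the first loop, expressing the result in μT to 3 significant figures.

B ≈ 5.86 μT

Each loop contributes B = μ₀IR²/[2(R²+z²)^(3/2)] on the axis, with z measured from that loop.
Loop 1 (z = 0.0343 m): B₁ = 1.43×10⁻⁶ T. Loop 2 (z = 0.0086 m): B₂ = 7.29×10⁻⁶ T.
The fields oppose: B = |B₁ − B₂| = 5.86×10⁻⁶ T.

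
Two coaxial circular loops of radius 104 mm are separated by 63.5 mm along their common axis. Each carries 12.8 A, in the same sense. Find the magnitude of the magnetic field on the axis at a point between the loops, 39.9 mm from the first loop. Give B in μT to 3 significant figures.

B ≈ 135 μT

Each loop contributes B = μ₀IR²/[2(R²+z²)^(3/2)] on the axis, with z measured from that loop.
Loop 1 (z = 0.0399 m): B₁ = 6.29×10⁻⁵ T. Loop 2 (z = 0.0236 m): B₂ = 7.17×10⁻⁵ T.
The fields add: B = B₁ + B₂ = 1.35×10⁻⁴ T.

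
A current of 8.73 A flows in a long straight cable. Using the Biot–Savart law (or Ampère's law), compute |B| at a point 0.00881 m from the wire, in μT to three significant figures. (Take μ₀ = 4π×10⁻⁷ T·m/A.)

B ≈ 198 μT

For an infinitely long straight wire, B = μ₀I/(2πd).
B = (4π×10⁻⁷ × 8.73) / (2π × 0.00881) = 1.98×10⁻⁴ T.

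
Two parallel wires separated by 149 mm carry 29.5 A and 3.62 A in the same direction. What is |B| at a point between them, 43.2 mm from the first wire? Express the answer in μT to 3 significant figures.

Each long wire gives B = μ₀I/(2πd). Distances are d₁ = 0.0432 m and d₂ = 0.1058 m.
B₁ = 1.37×10⁻⁴ T, B₂ = 6.84×10⁻⁶ T.
Between parallel currents the two contributions point in opposite directions, so they subtract. B = |B₁ − B₂| = |1.37×10⁻⁴ − 6.84×10⁻⁶| = 1.30×10⁻⁴ T.

B ≈ 130 μT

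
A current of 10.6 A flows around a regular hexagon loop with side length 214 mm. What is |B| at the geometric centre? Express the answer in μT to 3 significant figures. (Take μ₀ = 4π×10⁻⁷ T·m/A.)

Each side is a finite straight segment at perpendicular distance d = a/(2 tan(π/6)) = 0.1853 m from the centre, with end-angles ±π/6.
One side contributes B₁ = (μ₀I/4πd)·2 sin(π/6) = 5.72×10⁻⁶ T.
All 6 sides add in the same direction: B = 6 × 5.72×10⁻⁶ = 3.43×10⁻⁵ T.

B ≈ 34.3 μT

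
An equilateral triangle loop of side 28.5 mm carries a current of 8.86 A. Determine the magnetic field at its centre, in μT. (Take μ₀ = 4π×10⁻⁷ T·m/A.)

Each side is a finite straight segment at perpendicular distance d = a/(2 tan(π/3)) = 0.008227 m from the centre, with end-angles ±π/3.
One side contributes B₁ = (μ₀I/4πd)·2 sin(π/3) = 1.87×10⁻⁴ T.
All 3 sides add in the same direction: B = 3 × 1.87×10⁻⁴ = 5.60×10⁻⁴ T.

B ≈ 560 μT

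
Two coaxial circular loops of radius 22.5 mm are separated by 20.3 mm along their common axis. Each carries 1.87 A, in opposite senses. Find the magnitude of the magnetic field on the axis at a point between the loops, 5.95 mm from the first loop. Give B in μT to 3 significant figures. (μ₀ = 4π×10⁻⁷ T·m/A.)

Each loop contributes B = μ₀IR²/[2(R²+z²)^(3/2)] on the axis, with z measured from that loop.
Loop 1 (z = 0.00595 m): B₁ = 4.72×10⁻⁵ T. Loop 2 (z = 0.01435 m): B₂ = 3.13×10⁻⁵ T.
The fields oppose: B = |B₁ − B₂| = 1.59×10⁻⁵ T.

B ≈ 15.9 μT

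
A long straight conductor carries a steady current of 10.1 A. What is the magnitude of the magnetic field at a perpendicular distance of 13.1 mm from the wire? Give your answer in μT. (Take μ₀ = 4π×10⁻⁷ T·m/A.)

B ≈ 154 μT

For an infinitely long straight wire, B = μ₀I/(2πd).
B = (4π×10⁻⁷ × 10.1) / (2π × 0.0131) = 1.54×10⁻⁴ T.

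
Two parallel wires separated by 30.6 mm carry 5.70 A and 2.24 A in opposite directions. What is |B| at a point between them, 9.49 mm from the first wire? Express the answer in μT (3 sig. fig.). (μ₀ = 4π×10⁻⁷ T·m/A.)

Each long wire gives B = μ₀I/(2πd). Distances are d₁ = 0.00949 m and d₂ = 0.02111 m.
B₁ = 1.20×10⁻⁴ T, B₂ = 2.12×10⁻⁵ T.
Between antiparallel currents both contributions point the same way, so they add. B = B₁ + B₂ = 1.20×10⁻⁴ + 2.12×10⁻⁵ = 1.41×10⁻⁴ T.

B ≈ 141 μT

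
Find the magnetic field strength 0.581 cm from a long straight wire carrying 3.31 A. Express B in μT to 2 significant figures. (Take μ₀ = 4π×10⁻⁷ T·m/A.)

B ≈ 110 μT

For an infinitely long straight wire, B = μ₀I/(2πd).
B = (4π×10⁻⁷ × 3.31) / (2π × 0.00581) = 1.14×10⁻⁴ T.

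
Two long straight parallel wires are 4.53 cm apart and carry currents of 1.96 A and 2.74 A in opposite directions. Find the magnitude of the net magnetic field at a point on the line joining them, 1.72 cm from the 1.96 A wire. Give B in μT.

B ≈ 42.3 μT

Each long wire gives B = μ₀I/(2πd). Distances are d₁ = 0.0172 m and d₂ = 0.0281 m.
B₁ = 2.28×10⁻⁵ T, B₂ = 1.95×10⁻⁵ T.
Between antiparallel currents both contributions point the same way, so they add. B = B₁ + B₂ = 2.28×10⁻⁵ + 1.95×10⁻⁵ = 4.23×10⁻⁵ T.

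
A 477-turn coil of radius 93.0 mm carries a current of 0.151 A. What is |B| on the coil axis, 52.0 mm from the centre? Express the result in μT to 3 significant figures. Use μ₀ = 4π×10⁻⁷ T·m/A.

B ≈ 324 μT

For an N-turn flat coil, B = Nμ₀IR²/[2(R²+z²)^(3/2)] with R = 0.093 m, z = 0.052 m.
B = 477 × 6.78×10⁻⁷ T = 3.24×10⁻⁴ T.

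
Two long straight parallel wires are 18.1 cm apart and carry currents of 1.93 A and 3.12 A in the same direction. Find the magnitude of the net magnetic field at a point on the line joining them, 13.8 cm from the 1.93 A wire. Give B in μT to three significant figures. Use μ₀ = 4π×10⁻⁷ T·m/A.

Each long wire gives B = μ₀I/(2πd). Distances are d₁ = 0.138 m and d₂ = 0.043 m.
B₁ = 2.80×10⁻⁶ T, B₂ = 1.45×10⁻⁵ T.
Between parallel currents the two contributions point in opposite directions, so they subtract. B = |B₁ − B₂| = |2.80×10⁻⁶ − 1.45×10⁻⁵| = 1.17×10⁻⁵ T.

B ≈ 11.7 μT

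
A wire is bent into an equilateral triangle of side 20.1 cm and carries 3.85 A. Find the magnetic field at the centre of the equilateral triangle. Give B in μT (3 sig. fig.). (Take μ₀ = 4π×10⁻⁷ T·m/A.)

B ≈ 34.5 μT

Each side is a finite straight segment at perpendicular distance d = a/(2 tan(π/3)) = 0.05802 m from the centre, with end-angles ±π/3.
One side contributes B₁ = (μ₀I/4πd)·2 sin(π/3) = 1.15×10⁻⁵ T.
All 3 sides add in the same direction: B = 3 × 1.15×10⁻⁵ = 3.45×10⁻⁵ T.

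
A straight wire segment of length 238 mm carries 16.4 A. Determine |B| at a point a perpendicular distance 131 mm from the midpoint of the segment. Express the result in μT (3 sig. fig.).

For a finite straight segment, B = (μ₀I/4πd)(sinθ₁ + sinθ₂), where θ₁, θ₂ are the angles from the perpendicular to each end.
The perpendicular from the point meets the wire at its midpoint, so each end is L/2 = 0.119 m away along the wire.
sinθ₁ = 0.119/√(0.119²+0.131²) = 0.6724; sinθ₂ = 0.119/√(0.119²+0.131²) = 0.6724.
B = (4π×10⁻⁷ × 16.4) / (4π × 0.131) × (0.6724 + 0.6724) = 1.68×10⁻⁵ T.

B ≈ 16.8 μT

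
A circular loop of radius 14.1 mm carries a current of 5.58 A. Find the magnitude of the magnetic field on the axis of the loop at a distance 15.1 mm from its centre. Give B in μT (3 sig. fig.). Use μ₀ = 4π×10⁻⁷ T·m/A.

On the axis of a circular loop, B = μ₀IR² / [2(R²+z²)^(3/2)].
R² + z² = (0.0141)² + (0.0151)² = 0.0004268 m², and (R²+z²)^(3/2) = 8.82×10⁻⁶ m³.
B = (4π×10⁻⁷ × 5.58 × 0.0001988) / (2 × 8.82×10⁻⁶) = 7.90×10⁻⁵ T.

B ≈ 79.0 μT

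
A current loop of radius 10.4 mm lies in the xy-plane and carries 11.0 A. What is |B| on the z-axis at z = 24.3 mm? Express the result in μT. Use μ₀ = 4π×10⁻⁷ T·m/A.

On the axis of a circular loop, B = μ₀IR² / [2(R²+z²)^(3/2)].
R² + z² = (0.0104)² + (0.0243)² = 0.0006987 m², and (R²+z²)^(3/2) = 1.85×10⁻⁵ m³.
B = (4π×10⁻⁷ × 11.0 × 0.0001082) / (2 × 1.85×10⁻⁵) = 4.05×10⁻⁵ T.

B ≈ 40.5 μT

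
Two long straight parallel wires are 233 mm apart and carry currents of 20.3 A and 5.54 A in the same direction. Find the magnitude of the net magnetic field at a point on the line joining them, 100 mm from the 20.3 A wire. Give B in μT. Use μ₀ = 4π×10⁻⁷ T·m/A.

Each long wire gives B = μ₀I/(2πd). Distances are d₁ = 0.1 m and d₂ = 0.133 m.
B₁ = 4.06×10⁻⁵ T, B₂ = 8.33×10⁻⁶ T.
Between parallel currents the two contributions point in opposite directions, so they subtract. B = |B₁ − B₂| = |4.06×10⁻⁵ − 8.33×10⁻⁶| = 3.23×10⁻⁵ T.

B ≈ 32.3 μT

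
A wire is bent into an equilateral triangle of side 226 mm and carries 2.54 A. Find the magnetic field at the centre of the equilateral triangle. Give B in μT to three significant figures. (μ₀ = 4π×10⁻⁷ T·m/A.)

Each side is a finite straight segment at perpendicular distance d = a/(2 tan(π/3)) = 0.06524 m from the centre, with end-angles ±π/3.
One side contributes B₁ = (μ₀I/4πd)·2 sin(π/3) = 6.74×10⁻⁶ T.
All 3 sides add in the same direction: B = 3 × 6.74×10⁻⁶ = 2.02×10⁻⁵ T.

B ≈ 20.2 μT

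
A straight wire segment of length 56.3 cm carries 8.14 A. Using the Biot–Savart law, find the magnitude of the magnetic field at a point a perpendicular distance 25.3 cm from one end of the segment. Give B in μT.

B ≈ 2.93 μT

For a finite straight segment, B = (μ₀I/4πd)(sinθ₁ + sinθ₂), where θ₁, θ₂ are the angles from the perpendicular to each end.
The perpendicular foot is at one end, so the two end-offsets along the wire are 0 and L = 0.563 m.
sinθ₁ = 0/√(0²+0.253²) = 0.0000; sinθ₂ = 0.563/√(0.563²+0.253²) = 0.9121.
B = (4π×10⁻⁷ × 8.14) / (4π × 0.253) × (0.0000 + 0.9121) = 2.93×10⁻⁶ T.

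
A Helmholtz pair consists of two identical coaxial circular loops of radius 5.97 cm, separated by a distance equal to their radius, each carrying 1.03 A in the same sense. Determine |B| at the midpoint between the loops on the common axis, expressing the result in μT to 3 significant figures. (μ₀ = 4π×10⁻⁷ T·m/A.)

Each loop contributes B = μ₀IR²/[2(R²+z²)^(3/2)] on the axis, with z measured from that loop.
Loop 1 (z = 0.02985 m): B₁ = 7.76×10⁻⁶ T. Loop 2 (z = 0.02985 m): B₂ = 7.76×10⁻⁶ T.
The fields add: B = B₁ + B₂ = 1.55×10⁻⁵ T.

B ≈ 15.5 μT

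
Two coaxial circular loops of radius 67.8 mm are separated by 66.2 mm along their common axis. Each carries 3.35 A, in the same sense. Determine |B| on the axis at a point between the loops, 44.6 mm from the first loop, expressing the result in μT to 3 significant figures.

Each loop contributes B = μ₀IR²/[2(R²+z²)^(3/2)] on the axis, with z measured from that loop.
Loop 1 (z = 0.0446 m): B₁ = 1.81×10⁻⁵ T. Loop 2 (z = 0.0216 m): B₂ = 2.69×10⁻⁵ T.
The fields add: B = B₁ + B₂ = 4.50×10⁻⁵ T.

B ≈ 45.0 μT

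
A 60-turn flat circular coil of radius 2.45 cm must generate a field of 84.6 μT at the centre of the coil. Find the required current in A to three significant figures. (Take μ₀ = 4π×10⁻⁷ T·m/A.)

I ≈ 0.0550 A

For an N-turn coil, B = Nμ₀I/(2R) with R = 0.0245 m, so I = 2RB/(Nμ₀) = 2 × 0.0245 × 8.46×10⁻⁵ / (60 × 4π×10⁻⁷) = 5.50×10⁻² A.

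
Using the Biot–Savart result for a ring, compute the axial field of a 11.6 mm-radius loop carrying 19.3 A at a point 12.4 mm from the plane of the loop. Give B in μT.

On the axis of a circular loop, B = μ₀IR² / [2(R²+z²)^(3/2)].
R² + z² = (0.0116)² + (0.0124)² = 0.0002883 m², and (R²+z²)^(3/2) = 4.90×10⁻⁶ m³.
B = (4π×10⁻⁷ × 19.3 × 0.0001346) / (2 × 4.90×10⁻⁶) = 3.33×10⁻⁴ T.

B ≈ 333 μT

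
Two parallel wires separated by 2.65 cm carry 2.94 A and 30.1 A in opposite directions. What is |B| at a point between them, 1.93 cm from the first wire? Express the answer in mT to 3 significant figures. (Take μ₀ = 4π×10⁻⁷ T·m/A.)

B ≈ 0.867 mT

Each long wire gives B = μ₀I/(2πd). Distances are d₁ = 0.0193 m and d₂ = 0.0072 m.
B₁ = 3.05×10⁻⁵ T, B₂ = 8.36×10⁻⁴ T.
Between antiparallel currents both contributions point the same way, so they add. B = B₁ + B₂ = 3.05×10⁻⁵ + 8.36×10⁻⁴ = 8.67×10⁻⁴ T.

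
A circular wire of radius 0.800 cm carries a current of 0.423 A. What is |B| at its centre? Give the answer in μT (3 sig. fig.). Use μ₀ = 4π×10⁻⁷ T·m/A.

At the centre of a circular loop the Biot–Savart law gives B = μ₀I/(2R).
B = (4π×10⁻⁷ × 0.423) / (2 × 0.008) = 3.32×10⁻⁵ T.

B ≈ 33.2 μT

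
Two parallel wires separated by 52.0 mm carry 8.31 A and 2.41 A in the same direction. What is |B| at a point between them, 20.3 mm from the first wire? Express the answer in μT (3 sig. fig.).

Each long wire gives B = μ₀I/(2πd). Distances are d₁ = 0.0203 m and d₂ = 0.0317 m.
B₁ = 8.19×10⁻⁵ T, B₂ = 1.52×10⁻⁵ T.
Between parallel currents the two contributions point in opposite directions, so they subtract. B = |B₁ − B₂| = |8.19×10⁻⁵ − 1.52×10⁻⁵| = 6.67×10⁻⁵ T.

B ≈ 66.7 μT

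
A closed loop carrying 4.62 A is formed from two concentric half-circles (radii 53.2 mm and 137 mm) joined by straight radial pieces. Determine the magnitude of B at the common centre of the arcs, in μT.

The radial connectors point toward the centre, so dl × r̂ = 0 and they contribute nothing.
Each semicircle gives μ₀I/(4R): inner arc 2.73×10⁻⁵ T, outer arc 1.06×10⁻⁵ T.
The two arcs carry current in opposite angular senses, so their fields oppose: B = |2.73×10⁻⁵ − 1.06×10⁻⁵| = 1.67×10⁻⁵ T.

B ≈ 16.7 μT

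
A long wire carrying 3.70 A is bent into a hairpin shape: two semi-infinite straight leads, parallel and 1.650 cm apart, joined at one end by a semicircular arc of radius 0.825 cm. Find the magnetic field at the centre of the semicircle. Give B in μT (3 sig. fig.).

The semicircular arc contributes B_arc = μ₀I·π/(4πR) = μ₀I/(4R) = 1.41×10⁻⁴ T.
Each semi-infinite lead is at perpendicular distance R = 0.00825 m from the centre, with the perpendicular foot at its near end, so it contributes μ₀I/(4πR); both point the same way, together 8.97×10⁻⁵ T.
Arc and leads all point the same direction: B = 1.41×10⁻⁴ + 8.97×10⁻⁵ = 2.31×10⁻⁴ T.

B ≈ 231 μT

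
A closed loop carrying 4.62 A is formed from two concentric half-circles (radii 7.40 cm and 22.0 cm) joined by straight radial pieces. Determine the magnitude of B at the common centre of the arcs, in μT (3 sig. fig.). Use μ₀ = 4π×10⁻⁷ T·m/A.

B ≈ 13.0 μT

The radial connectors point toward the centre, so dl × r̂ = 0 and they contribute nothing.
Each semicircle gives μ₀I/(4R): inner arc 1.96×10⁻⁵ T, outer arc 6.60×10⁻⁶ T.
The two arcs carry current in opposite angular senses, so their fields oppose: B = |1.96×10⁻⁵ − 6.60×10⁻⁶| = 1.30×10⁻⁵ T.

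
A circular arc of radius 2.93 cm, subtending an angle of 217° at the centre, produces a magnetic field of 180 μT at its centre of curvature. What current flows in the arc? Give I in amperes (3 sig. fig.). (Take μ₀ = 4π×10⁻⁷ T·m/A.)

For a circular arc, B = μ₀Iφ/(4πR) with φ in radians; here φ = 3.787 rad.
So I = 4πRB/(μ₀φ) = 4π × 0.0293 × 1.80×10⁻⁴ / (4π×10⁻⁷ × 3.787) = 13.9 A.

I ≈ 13.9 A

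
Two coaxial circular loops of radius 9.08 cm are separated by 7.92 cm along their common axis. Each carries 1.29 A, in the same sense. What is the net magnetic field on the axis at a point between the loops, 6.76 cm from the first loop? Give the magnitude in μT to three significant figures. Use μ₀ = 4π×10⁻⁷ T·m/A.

Each loop contributes B = μ₀IR²/[2(R²+z²)^(3/2)] on the axis, with z measured from that loop.
Loop 1 (z = 0.0676 m): B₁ = 4.61×10⁻⁶ T. Loop 2 (z = 0.0116 m): B₂ = 8.71×10⁻⁶ T.
The fields add: B = B₁ + B₂ = 1.33×10⁻⁵ T.

B ≈ 13.3 μT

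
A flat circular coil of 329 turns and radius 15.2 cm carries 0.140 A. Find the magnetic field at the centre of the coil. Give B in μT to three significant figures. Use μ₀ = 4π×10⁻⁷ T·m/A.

For an N-turn flat coil, B = Nμ₀I/(2R) with R = 0.152 m.
B = 329 × 5.79×10⁻⁷ T = 1.90×10⁻⁴ T.

B ≈ 190 μT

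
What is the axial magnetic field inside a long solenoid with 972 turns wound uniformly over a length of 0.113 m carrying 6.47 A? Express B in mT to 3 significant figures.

B ≈ 69.9 mT

Inside a long solenoid, B = μ₀nI with n = 8602 turns/m.
B = 4π×10⁻⁷ × 8602 × 6.47 = 6.99×10⁻² T.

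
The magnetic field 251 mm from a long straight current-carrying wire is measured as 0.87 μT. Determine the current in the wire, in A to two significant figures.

I ≈ 1.1 A

For a long straight wire B = μ₀I/(2πd), so I = 2πdB/μ₀.
I = 2π × 0.251 × 8.70×10⁻⁷ / (4π×10⁻⁷) = 1.09 A.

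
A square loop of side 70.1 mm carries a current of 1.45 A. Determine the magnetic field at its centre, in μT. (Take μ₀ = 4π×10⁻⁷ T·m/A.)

B ≈ 23.4 μT

Each side is a finite straight segment at perpendicular distance d = a/(2 tan(π/4)) = 0.03505 m from the centre, with end-angles ±π/4.
One side contributes B₁ = (μ₀I/4πd)·2 sin(π/4) = 5.85×10⁻⁶ T.
All 4 sides add in the same direction: B = 4 × 5.85×10⁻⁶ = 2.34×10⁻⁵ T.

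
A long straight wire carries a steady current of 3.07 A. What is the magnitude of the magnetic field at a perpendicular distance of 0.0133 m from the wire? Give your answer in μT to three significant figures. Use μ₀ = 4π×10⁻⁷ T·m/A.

B ≈ 46.2 μT

For an infinitely long straight wire, B = μ₀I/(2πd).
B = (4π×10⁻⁷ × 3.07) / (2π × 0.0133) = 4.62×10⁻⁵ T.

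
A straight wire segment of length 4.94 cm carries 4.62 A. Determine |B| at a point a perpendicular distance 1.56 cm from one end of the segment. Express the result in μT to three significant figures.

B ≈ 28.2 μT

For a finite straight segment, B = (μ₀I/4πd)(sinθ₁ + sinθ₂), where θ₁, θ₂ are the angles from the perpendicular to each end.
The perpendicular foot is at one end, so the two end-offsets along the wire are 0 and L = 0.0494 m.
sinθ₁ = 0/√(0²+0.0156²) = 0.0000; sinθ₂ = 0.0494/√(0.0494²+0.0156²) = 0.9536.
B = (4π×10⁻⁷ × 4.62) / (4π × 0.0156) × (0.0000 + 0.9536) = 2.82×10⁻⁵ T.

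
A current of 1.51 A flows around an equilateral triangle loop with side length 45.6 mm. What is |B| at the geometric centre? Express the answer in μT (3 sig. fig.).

B ≈ 59.6 μT

Each side is a finite straight segment at perpendicular distance d = a/(2 tan(π/3)) = 0.01316 m from the centre, with end-angles ±π/3.
One side contributes B₁ = (μ₀I/4πd)·2 sin(π/3) = 1.99×10⁻⁵ T.
All 3 sides add in the same direction: B = 3 × 1.99×10⁻⁵ = 5.96×10⁻⁵ T.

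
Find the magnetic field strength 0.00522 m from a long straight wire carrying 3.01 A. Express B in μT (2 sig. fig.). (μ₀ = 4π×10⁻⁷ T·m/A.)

B ≈ 120 μT

For an infinitely long straight wire, B = μ₀I/(2πd).
B = (4π×10⁻⁷ × 3.01) / (2π × 0.00522) = 1.15×10⁻⁴ T.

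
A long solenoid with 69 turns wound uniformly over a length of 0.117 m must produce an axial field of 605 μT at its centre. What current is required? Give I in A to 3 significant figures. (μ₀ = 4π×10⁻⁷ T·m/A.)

Inside a long solenoid B = μ₀nI with n = 589.7 m⁻¹, so I = B/(μ₀n).
I = 6.05×10⁻⁴ / (4π×10⁻⁷ × 589.7) = 0.816 A.

I ≈ 0.816 A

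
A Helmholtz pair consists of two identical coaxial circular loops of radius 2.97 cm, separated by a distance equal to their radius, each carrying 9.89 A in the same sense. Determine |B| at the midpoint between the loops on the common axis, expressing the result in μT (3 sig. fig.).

Each loop contributes B = μ₀IR²/[2(R²+z²)^(3/2)] on the axis, with z measured from that loop.
Loop 1 (z = 0.01485 m): B₁ = 1.50×10⁻⁴ T. Loop 2 (z = 0.01485 m): B₂ = 1.50×10⁻⁴ T.
The fields add: B = B₁ + B₂ = 2.99×10⁻⁴ T.

B ≈ 299 μT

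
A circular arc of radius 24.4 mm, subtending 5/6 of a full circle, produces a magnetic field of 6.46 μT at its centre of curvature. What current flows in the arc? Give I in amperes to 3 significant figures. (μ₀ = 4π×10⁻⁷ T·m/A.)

I ≈ 0.301 A

For a circular arc, B = μ₀Iφ/(4πR) with φ in radians; here φ = 5.236 rad.
So I = 4πRB/(μ₀φ) = 4π × 0.0244 × 6.46×10⁻⁶ / (4π×10⁻⁷ × 5.236) = 0.301 A.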